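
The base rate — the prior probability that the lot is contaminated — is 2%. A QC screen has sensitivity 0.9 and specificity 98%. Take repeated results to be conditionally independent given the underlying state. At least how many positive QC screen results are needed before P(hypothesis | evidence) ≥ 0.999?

3

Prior odds: 0.02 ÷ 0.98 = 1/49.
False-positive rate = 1 − 0.98 = 0.02; likelihood ratio of a positive = 0.9/0.02 = 45.
Target posterior odds = 0.999/0.001 = 999.
Need (1/49) × 45ⁿ ≥ 999, i.e. 45ⁿ ≥ 48951.
45² = 2025 falls short of 48951 but 45³ = 91125 reaches it, so n = 3.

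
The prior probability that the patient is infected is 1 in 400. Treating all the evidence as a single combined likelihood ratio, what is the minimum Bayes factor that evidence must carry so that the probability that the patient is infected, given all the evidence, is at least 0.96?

Prior odds = 0.0025/0.9975 = 1/399.
Target odds = 0.96/0.04 = 24.
Required Bayes factor = 24 ÷ (1/399) = 9576.

9576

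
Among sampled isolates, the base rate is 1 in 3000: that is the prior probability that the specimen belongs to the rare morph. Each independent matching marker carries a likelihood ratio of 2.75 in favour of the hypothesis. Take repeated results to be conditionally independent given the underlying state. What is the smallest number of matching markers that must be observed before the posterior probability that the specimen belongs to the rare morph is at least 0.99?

Prior odds: (1/3000) ÷ (2999/3000) = 1/2999.
Likelihood ratio per matching marker = 2.75.
Target posterior odds = 0.99/0.01 = 99.
Need (1/2999) × 2.75ⁿ ≥ 99, i.e. 2.75ⁿ ≥ 296901.
2.75¹² ≈187065 falls short of 296901 but 2.75¹³ ≈514428 reaches it, so n = 13.

13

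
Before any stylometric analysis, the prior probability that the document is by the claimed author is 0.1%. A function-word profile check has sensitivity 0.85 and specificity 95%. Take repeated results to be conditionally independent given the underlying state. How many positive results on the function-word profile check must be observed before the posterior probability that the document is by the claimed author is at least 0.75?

Prior odds = 0.001/0.999 = 1/999.
False-positive rate = 1 − 0.95 = 0.05; likelihood ratio of a positive = 0.85/0.05 = 17.
Target posterior odds = 0.75/0.25 = 3.
Need (1/999) × 17ⁿ ≥ 3, i.e. 17ⁿ ≥ 2997.
17² = 289 falls short of 2997 but 17³ = 4913 reaches it, so n = 3.

3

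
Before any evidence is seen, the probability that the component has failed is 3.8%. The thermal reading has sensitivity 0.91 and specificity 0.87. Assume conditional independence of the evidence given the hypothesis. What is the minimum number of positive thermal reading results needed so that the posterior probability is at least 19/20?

Prior odds: 0.038 ÷ 0.962 = 19/481.
False-positive rate = 1 − 0.87 = 0.13; likelihood ratio of a positive = 0.91/0.13 = 7.
Target posterior odds = 0.95/0.05 = 19.
Need (19/481) × 7ⁿ ≥ 19, i.e. 7ⁿ ≥ 481.
7³ = 343 falls short of 481 but 7⁴ = 2401 reaches it, so n = 4.

4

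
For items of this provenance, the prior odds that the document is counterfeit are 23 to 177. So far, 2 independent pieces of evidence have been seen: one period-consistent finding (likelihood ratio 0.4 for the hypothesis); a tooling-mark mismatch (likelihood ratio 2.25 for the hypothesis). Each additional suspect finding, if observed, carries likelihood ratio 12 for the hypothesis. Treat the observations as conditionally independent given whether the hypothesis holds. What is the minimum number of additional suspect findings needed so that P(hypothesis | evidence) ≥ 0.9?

2

Prior odds = 23/177.
Combined Bayes factor of the evidence already in hand = 0.4 × 2.25 = 0.9.
Odds after that evidence = (23/177) × 0.9 = 69/590.
Target odds = 0.9/0.1 = 9.
Need 12ⁿ ≥ 9 ÷ (69/590) = 1770/23.
12¹ = 12 falls short of 1770/23 but 12² = 144 reaches it, so n = 2.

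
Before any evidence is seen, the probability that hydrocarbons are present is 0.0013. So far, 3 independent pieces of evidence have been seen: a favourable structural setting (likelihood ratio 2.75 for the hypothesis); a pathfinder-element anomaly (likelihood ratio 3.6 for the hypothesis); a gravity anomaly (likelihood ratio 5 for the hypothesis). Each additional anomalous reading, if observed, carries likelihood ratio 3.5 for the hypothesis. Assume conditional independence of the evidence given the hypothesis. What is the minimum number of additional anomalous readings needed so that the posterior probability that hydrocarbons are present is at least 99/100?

6

Prior odds = 0.0013/0.9987 = 13/9987.
Combined Bayes factor of the evidence already in hand = 2.75 × 3.6 × 5 = 49.5.
Odds after that evidence = (13/9987) × 49.5 = 429/6658.
Target odds = 0.99/0.01 = 99.
Need 3.5ⁿ ≥ 99 ÷ (429/6658) = 19974/13.
3.5⁵ = 525.21875 falls short of 19974/13 but 3.5⁶ = 1838.265625 reaches it, so n = 6.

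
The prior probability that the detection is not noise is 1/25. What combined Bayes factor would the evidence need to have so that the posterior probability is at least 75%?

72

Prior odds = 0.04/0.96 = 1/24.
Target odds = 0.75/0.25 = 3.
Required Bayes factor = 3 ÷ (1/24) = 72.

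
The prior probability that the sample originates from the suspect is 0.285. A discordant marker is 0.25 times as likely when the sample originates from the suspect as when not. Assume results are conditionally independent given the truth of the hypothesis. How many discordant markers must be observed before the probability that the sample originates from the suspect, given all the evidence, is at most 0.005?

Prior odds: 0.285 ÷ 0.715 = 57/143.
Likelihood ratio per discordant marker = 0.25.
Target odds: 0.005 ÷ 0.995 = 1/199.
Need (57/143) × 0.25ⁿ ≤ 1/199, i.e. 0.25ⁿ ≤ 143/11343.
0.25³ = 0.015625 is still above 143/11343 but 0.25⁴ = 0.00390625 is at or below it, so n = 4.

4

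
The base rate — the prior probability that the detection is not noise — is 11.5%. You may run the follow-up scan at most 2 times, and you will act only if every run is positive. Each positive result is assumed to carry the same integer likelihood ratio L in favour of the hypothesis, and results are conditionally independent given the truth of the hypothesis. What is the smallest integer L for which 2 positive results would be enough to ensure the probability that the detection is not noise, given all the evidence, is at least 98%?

Prior odds = 0.115/0.885 = 23/177.
Target odds = 0.98/0.02 = 49.
Need L² ≥ 49 ÷ (23/177) = 8673/23.
19² = 361 < 8673/23 ≤ 400 = 20², so L = 20.

20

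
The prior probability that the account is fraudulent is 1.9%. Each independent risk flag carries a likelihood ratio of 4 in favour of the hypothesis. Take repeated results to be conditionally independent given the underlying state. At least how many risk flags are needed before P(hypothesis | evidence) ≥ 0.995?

Prior odds: 0.019 ÷ 0.981 = 19/981.
Likelihood ratio per risk flag = 4.
Target posterior odds = 0.995/0.005 = 199.
Need (19/981) × 4ⁿ ≥ 199, i.e. 4ⁿ ≥ 195219/19.
4⁶ = 4096 falls short of 195219/19 but 4⁷ = 16384 reaches it, so n = 7.

7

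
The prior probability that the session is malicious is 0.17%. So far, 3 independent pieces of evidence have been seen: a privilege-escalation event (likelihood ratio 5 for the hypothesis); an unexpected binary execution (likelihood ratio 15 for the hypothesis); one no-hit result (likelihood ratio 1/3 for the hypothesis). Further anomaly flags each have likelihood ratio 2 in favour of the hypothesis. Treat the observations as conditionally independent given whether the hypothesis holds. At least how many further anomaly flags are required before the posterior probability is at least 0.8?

Prior odds = 0.0017/0.9983 = 17/9983.
Combined Bayes factor of the evidence already in hand = 5 × 15 × (1/3) = 25.
Odds after that evidence = (17/9983) × 25 = 425/9983.
Target odds = 0.8/0.2 = 4.
Need 2ⁿ ≥ 4 ÷ (425/9983) = 39932/425.
2⁶ = 64 falls short of 39932/425 but 2⁷ = 128 reaches it, so n = 7.

7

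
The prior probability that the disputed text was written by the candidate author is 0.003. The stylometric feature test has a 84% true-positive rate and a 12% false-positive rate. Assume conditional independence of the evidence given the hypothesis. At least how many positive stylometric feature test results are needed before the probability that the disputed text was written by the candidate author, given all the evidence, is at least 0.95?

5

Prior odds: 0.003 ÷ 0.997 = 3/997.
Likelihood ratio of a positive result = 0.84/0.12 = 7.
Target posterior odds = 0.95/0.05 = 19.
Need (3/997) × 7ⁿ ≥ 19, i.e. 7ⁿ ≥ 18943/3.
7⁴ = 2401 falls short of 18943/3 but 7⁵ = 16807 reaches it, so n = 5.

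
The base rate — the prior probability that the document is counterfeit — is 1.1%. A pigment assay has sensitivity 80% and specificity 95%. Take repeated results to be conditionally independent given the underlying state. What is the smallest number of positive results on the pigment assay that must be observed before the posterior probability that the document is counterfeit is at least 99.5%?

Prior odds = 0.011/0.989 = 11/989.
False-positive rate = 1 − 0.95 = 0.05; likelihood ratio of a positive = 0.8/0.05 = 16.
Target odds: 0.995 ÷ 0.005 = 199.
Require 16ⁿ ≥ 199 ÷ (11/989) = 196811/11.
16³ = 4096 falls short of 196811/11 but 16⁴ = 65536 reaches it, so n = 4.

4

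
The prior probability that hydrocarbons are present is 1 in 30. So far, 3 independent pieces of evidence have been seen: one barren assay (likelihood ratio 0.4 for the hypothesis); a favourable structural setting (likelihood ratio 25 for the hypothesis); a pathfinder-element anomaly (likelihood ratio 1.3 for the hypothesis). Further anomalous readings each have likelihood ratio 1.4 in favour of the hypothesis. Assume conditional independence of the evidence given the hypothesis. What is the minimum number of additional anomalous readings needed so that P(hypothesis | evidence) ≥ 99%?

17

Prior odds = (1/30)/(29/30) = 1/29.
Combined Bayes factor of the evidence already in hand = 0.4 × 25 × 1.3 = 13.
Odds after that evidence = (1/29) × 13 = 13/29.
Target odds = 0.99/0.01 = 99.
Need 1.4ⁿ ≥ 99 ÷ (13/29) = 2871/13.
1.4¹⁶ ≈217.795 falls short of 2871/13 but 1.4¹⁷ ≈304.913 reaches it, so n = 17.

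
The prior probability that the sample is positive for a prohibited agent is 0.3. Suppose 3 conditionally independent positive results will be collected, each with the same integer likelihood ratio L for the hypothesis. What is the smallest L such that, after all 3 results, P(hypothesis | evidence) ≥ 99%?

Prior odds = 0.3/0.7 = 3/7.
Target odds = 0.99/0.01 = 99.
Need L³ ≥ 99 ÷ (3/7) = 231.
6³ = 216 < 231 ≤ 343 = 7³, so L = 7.

7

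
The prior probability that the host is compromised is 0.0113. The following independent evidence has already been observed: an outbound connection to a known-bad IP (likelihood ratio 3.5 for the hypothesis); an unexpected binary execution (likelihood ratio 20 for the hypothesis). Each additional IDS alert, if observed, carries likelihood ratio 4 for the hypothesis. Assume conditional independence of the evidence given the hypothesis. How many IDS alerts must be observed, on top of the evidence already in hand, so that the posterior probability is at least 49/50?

Prior odds = 0.0113/0.9887 = 113/9887.
Combined Bayes factor of the evidence already in hand = 3.5 × 20 = 70.
Odds after that evidence = (113/9887) × 70 = 7910/9887.
Target odds = 0.98/0.02 = 49.
Need 4ⁿ ≥ 49 ÷ (7910/9887) = 69209/1130.
4² = 16 falls short of 69209/1130 but 4³ = 64 reaches it, so n = 3.

3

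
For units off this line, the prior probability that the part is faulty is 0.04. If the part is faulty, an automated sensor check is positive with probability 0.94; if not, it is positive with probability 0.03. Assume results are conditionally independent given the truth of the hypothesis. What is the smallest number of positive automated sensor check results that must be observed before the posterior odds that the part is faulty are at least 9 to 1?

Prior odds = 0.04/0.96 = 1/24.
Likelihood ratio of a positive = 0.94/0.03 = 94/3.
Target odds = 9.
Require (94/3)ⁿ ≥ 9 ÷ (1/24) = 216.
(94/3)¹ = 94/3 falls short of 216 but (94/3)² = 8836/9 reaches it, so n = 2.

2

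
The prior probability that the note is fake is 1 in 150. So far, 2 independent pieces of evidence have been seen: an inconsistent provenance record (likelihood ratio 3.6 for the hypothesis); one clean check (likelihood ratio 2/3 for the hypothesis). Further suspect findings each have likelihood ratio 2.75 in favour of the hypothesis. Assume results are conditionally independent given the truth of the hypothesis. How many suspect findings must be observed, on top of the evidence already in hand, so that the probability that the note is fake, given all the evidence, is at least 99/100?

Prior odds = (1/150)/(149/150) = 1/149.
Combined Bayes factor of the evidence already in hand = 3.6 × (2/3) = 2.4.
Odds after that evidence = (1/149) × 2.4 = 12/745.
Target odds = 0.99/0.01 = 99.
Need 2.75ⁿ ≥ 99 ÷ (12/745) = 6146.25.
2.75⁸ = 214358881/65536 falls short of 6146.25 but 2.75⁹ ≈8994.86 reaches it, so n = 9.

9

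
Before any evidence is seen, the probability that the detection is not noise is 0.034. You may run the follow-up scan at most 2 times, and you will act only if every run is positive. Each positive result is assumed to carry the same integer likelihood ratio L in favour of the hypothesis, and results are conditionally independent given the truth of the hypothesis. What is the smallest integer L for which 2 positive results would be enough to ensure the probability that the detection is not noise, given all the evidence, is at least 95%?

Prior odds = 0.034/0.966 = 17/483.
Target odds = 0.95/0.05 = 19.
Need L² ≥ 19 ÷ (17/483) = 9177/17.
23² = 529 < 9177/17 ≤ 576 = 24², so L = 24.

24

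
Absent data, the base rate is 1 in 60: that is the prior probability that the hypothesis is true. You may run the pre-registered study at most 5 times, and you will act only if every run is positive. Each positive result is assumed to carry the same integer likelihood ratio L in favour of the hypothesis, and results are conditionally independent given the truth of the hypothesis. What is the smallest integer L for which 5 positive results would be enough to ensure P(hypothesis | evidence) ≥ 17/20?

Prior odds = (1/60)/(59/60) = 1/59.
Target odds = 0.85/0.15 = 17/3.
Need L⁵ ≥ 17/3 ÷ (1/59) = 1003/3.
3⁵ = 243 < 1003/3 ≤ 1024 = 4⁵, so L = 4.

4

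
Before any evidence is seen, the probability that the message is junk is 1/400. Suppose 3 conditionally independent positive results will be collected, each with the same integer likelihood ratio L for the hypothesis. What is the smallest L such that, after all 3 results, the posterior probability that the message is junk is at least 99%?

Prior odds = 0.0025/0.9975 = 1/399.
Target odds = 0.99/0.01 = 99.
Need L³ ≥ 99 ÷ (1/399) = 39501.
34³ = 39304 < 39501 ≤ 42875 = 35³, so L = 35.

35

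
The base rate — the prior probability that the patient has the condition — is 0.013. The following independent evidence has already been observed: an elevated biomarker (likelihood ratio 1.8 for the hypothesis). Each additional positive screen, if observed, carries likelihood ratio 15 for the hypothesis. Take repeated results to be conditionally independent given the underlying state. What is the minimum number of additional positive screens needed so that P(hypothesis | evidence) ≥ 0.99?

Prior odds = 0.013/0.987 = 13/987.
Bayes factor of the evidence already in hand = 1.8.
Odds after that evidence = (13/987) × 1.8 = 39/1645.
Target odds = 0.99/0.01 = 99.
Need 15ⁿ ≥ 99 ÷ (39/1645) = 54285/13.
15³ = 3375 falls short of 54285/13 but 15⁴ = 50625 reaches it, so n = 4.

4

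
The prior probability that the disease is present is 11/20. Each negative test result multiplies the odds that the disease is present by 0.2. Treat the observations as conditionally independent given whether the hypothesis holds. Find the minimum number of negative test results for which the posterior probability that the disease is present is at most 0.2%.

Prior odds = 0.55/0.45 = 11/9.
Likelihood ratio per negative test result = 0.2.
Target posterior odds = 0.002/0.998 = 1/499.
Require 0.2ⁿ ≤ 1/499 ÷ (11/9) = 9/5489.
0.2³ = 0.008 is still above 9/5489 but 0.2⁴ = 0.0016 is at or below it, so n = 4.

4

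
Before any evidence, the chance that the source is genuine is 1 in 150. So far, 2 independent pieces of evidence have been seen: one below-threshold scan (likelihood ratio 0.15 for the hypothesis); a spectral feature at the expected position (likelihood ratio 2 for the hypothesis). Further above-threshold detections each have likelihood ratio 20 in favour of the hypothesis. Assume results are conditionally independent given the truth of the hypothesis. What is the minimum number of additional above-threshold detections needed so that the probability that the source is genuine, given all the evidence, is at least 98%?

4

Prior odds = (1/150)/(149/150) = 1/149.
Combined Bayes factor of the evidence already in hand = 0.15 × 2 = 0.3.
Odds after that evidence = (1/149) × 0.3 = 3/1490.
Target odds = 0.98/0.02 = 49.
Need 20ⁿ ≥ 49 ÷ (3/1490) = 73010/3.
20³ = 8000 falls short of 73010/3 but 20⁴ = 160000 reaches it, so n = 4.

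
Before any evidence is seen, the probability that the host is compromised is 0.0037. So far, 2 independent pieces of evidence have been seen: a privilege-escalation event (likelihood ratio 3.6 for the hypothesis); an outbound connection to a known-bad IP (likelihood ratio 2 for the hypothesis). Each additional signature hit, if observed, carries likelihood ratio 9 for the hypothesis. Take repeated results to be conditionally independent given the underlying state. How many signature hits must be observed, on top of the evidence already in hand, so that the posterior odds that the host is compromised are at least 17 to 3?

3

Prior odds = 0.0037/0.9963 = 37/9963.
Combined Bayes factor of the evidence already in hand = 3.6 × 2 = 7.2.
Odds after that evidence = (37/9963) × 7.2 = 148/5535.
Target odds = 17/3.
Need 9ⁿ ≥ 17/3 ÷ (148/5535) = 31365/148.
9² = 81 falls short of 31365/148 but 9³ = 729 reaches it, so n = 3.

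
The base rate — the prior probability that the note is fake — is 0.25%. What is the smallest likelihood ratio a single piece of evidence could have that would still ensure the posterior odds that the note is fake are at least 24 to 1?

9576

Prior odds = 0.0025/0.9975 = 1/399.
Target odds = 24.
Required Bayes factor = 24 ÷ (1/399) = 9576.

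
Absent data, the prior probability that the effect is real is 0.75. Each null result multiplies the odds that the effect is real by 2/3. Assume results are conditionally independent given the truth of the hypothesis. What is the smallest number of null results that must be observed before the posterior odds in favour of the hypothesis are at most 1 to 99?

15

Prior odds: 0.75 ÷ 0.25 = 3.
Likelihood ratio per null result = 2/3.
Target odds = 1/99.
Require (2/3)ⁿ ≤ 1/99 ÷ 3 = 1/297.
(2/3)¹⁴ = 16384/4782969 is still above 1/297 but (2/3)¹⁵ = 32768/14348907 is at or below it, so n = 15.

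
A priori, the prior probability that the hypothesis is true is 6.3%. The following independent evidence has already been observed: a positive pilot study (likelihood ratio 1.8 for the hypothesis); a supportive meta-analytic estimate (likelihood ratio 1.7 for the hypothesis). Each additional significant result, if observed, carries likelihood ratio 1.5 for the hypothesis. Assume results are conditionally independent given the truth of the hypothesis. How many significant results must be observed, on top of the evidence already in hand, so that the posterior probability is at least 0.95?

Prior odds = 0.063/0.937 = 63/937.
Combined Bayes factor of the evidence already in hand = 1.8 × 1.7 = 3.06.
Odds after that evidence = (63/937) × 3.06 = 9639/46850.
Target odds = 0.95/0.05 = 19.
Need 1.5ⁿ ≥ 19 ÷ (9639/46850) = 890150/9639.
1.5¹¹ = 177147/2048 falls short of 890150/9639 but 1.5¹² = 531441/4096 reaches it, so n = 12.

12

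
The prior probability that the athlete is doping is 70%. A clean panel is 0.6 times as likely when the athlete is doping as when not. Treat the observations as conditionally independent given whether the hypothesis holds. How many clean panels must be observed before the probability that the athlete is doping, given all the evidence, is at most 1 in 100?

11

Prior odds = 0.7/0.3 = 7/3.
Likelihood ratio per clean panel = 0.6.
Target posterior odds = 0.01/0.99 = 1/99.
Need (7/3) × 0.6ⁿ ≤ 1/99, i.e. 0.6ⁿ ≤ 1/231.
0.6¹⁰ = 59049/9765625 is still above 1/231 but 0.6¹¹ = 177147/48828125 is at or below it, so n = 11.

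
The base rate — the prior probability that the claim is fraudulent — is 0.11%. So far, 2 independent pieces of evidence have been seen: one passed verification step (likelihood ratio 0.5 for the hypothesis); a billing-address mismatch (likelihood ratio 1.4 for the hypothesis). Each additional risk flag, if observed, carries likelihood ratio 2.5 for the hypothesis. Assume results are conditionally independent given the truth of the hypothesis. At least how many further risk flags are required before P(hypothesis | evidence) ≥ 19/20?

12

Prior odds = 0.0011/0.9989 = 11/9989.
Combined Bayes factor of the evidence already in hand = 0.5 × 1.4 = 0.7.
Odds after that evidence = (11/9989) × 0.7 = 11/14270.
Target odds = 0.95/0.05 = 19.
Need 2.5ⁿ ≥ 19 ÷ (11/14270) = 271130/11.
2.5¹¹ = 48828125/2048 falls short of 271130/11 but 2.5¹² = 244140625/4096 reaches it, so n = 12.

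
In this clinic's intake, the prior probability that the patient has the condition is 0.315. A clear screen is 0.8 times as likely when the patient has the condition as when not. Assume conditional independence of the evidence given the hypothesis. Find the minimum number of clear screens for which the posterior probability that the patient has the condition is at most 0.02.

14

Prior odds: 0.315 ÷ 0.685 = 63/137.
Likelihood ratio per clear screen = 0.8.
Target odds: 0.02 ÷ 0.98 = 1/49.
Require 0.8ⁿ ≤ 1/49 ÷ (63/137) = 137/3087.
0.8¹³ ≈0.0549756 is still above 137/3087 but 0.8¹⁴ ≈0.0439805 is at or below it, so n = 14.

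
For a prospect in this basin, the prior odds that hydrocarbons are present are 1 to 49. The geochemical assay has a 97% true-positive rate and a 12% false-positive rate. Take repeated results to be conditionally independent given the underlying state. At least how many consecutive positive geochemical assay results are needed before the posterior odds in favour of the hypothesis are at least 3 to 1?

Prior odds = 1/49.
Likelihood ratio of a positive result = 0.97/0.12 = 97/12.
Target odds = 3.
Require (97/12)ⁿ ≥ 3 ÷ (1/49) = 147.
(97/12)² = 9409/144 falls short of 147 but (97/12)³ = 912673/1728 reaches it, so n = 3.

3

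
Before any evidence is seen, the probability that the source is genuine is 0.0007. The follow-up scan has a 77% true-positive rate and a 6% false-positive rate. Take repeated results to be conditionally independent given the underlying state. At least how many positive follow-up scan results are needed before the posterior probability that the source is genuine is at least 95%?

Prior odds: 0.0007 ÷ 0.9993 = 7/9993.
Likelihood ratio of a positive result = 0.77/0.06 = 77/6.
Target posterior odds = 0.95/0.05 = 19.
Require (77/6)ⁿ ≥ 19 ÷ (7/9993) = 189867/7.
(77/6)³ = 456533/216 falls short of 189867/7 but (77/6)⁴ = 35153041/1296 reaches it, so n = 4.

4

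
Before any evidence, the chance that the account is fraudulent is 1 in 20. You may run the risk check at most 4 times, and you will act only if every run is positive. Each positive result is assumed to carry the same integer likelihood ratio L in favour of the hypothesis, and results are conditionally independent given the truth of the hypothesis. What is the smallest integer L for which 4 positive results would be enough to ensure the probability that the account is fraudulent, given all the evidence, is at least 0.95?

Prior odds = 0.05/0.95 = 1/19.
Target odds = 0.95/0.05 = 19.
Need L⁴ ≥ 19 ÷ (1/19) = 361.
4⁴ = 256 < 361 ≤ 625 = 5⁴, so L = 5.

5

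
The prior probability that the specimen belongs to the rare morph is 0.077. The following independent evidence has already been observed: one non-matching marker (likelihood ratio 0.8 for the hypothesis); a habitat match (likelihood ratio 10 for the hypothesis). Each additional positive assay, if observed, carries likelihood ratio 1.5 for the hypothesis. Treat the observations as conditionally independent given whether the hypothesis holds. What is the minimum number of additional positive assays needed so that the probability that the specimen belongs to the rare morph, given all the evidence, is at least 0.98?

Prior odds = 0.077/0.923 = 77/923.
Combined Bayes factor of the evidence already in hand = 0.8 × 10 = 8.
Odds after that evidence = (77/923) × 8 = 616/923.
Target odds = 0.98/0.02 = 49.
Need 1.5ⁿ ≥ 49 ÷ (616/923) = 6461/88.
1.5¹⁰ = 59049/1024 falls short of 6461/88 but 1.5¹¹ = 177147/2048 reaches it, so n = 11.

11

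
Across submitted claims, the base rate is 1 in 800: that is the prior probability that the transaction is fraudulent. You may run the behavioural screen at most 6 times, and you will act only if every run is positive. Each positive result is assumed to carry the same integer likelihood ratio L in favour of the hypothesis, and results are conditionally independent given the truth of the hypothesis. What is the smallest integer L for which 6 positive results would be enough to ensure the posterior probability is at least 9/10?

5

Prior odds = 0.00125/0.99875 = 1/799.
Target odds = 0.9/0.1 = 9.
Need L⁶ ≥ 9 ÷ (1/799) = 7191.
4⁶ = 4096 < 7191 ≤ 15625 = 5⁶, so L = 5.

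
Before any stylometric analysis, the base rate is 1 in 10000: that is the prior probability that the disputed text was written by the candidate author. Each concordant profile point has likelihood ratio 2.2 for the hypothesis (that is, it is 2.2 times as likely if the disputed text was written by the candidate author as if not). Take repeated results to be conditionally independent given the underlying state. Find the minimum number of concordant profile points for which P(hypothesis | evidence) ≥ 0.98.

Prior odds = 0.0001/0.9999 = 1/9999.
Likelihood ratio per concordant profile point = 2.2.
Target odds: 0.98 ÷ 0.02 = 49.
Require 2.2ⁿ ≥ 49 ÷ (1/9999) = 489951.
2.2¹⁶ ≈301136 falls short of 489951 but 2.2¹⁷ ≈662500 reaches it, so n = 17.

17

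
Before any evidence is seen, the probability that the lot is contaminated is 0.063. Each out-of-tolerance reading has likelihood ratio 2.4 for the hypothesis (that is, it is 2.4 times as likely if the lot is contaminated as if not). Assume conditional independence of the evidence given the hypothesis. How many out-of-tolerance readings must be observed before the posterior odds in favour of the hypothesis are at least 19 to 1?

7

Prior odds = 0.063/0.937 = 63/937.
Likelihood ratio per out-of-tolerance reading = 2.4.
Target odds = 19.
Require 2.4ⁿ ≥ 19 ÷ (63/937) = 17803/63.
2.4⁶ = 2985984/15625 falls short of 17803/63 but 2.4⁷ = 35831808/78125 reaches it, so n = 7.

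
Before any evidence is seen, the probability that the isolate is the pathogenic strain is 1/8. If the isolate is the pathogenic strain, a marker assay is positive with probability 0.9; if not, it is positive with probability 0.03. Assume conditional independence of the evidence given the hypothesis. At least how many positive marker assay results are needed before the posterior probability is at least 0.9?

Prior odds: 0.125 ÷ 0.875 = 1/7.
Likelihood ratio of a positive = 0.9/0.03 = 30.
Target posterior odds = 0.9/0.1 = 9.
Need (1/7) × 30ⁿ ≥ 9, i.e. 30ⁿ ≥ 63.
30¹ = 30 falls short of 63 but 30² = 900 reaches it, so n = 2.

2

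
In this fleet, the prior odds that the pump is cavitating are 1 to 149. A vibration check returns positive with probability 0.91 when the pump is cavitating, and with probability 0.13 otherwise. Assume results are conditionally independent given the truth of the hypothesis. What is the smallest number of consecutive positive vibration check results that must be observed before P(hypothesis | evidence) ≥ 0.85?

4

Prior odds = 1/149.
Likelihood ratio of a positive result = 0.91/0.13 = 7.
Target odds: 0.85 ÷ 0.15 = 17/3.
Need (1/149) × 7ⁿ ≥ 17/3, i.e. 7ⁿ ≥ 2533/3.
7³ = 343 falls short of 2533/3 but 7⁴ = 2401 reaches it, so n = 4.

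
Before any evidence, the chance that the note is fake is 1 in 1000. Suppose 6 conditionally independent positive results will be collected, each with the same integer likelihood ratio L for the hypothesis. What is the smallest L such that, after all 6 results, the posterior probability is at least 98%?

7

Prior odds = 0.001/0.999 = 1/999.
Target odds = 0.98/0.02 = 49.
Need L⁶ ≥ 49 ÷ (1/999) = 48951.
6⁶ = 46656 < 48951 ≤ 117649 = 7⁶, so L = 7.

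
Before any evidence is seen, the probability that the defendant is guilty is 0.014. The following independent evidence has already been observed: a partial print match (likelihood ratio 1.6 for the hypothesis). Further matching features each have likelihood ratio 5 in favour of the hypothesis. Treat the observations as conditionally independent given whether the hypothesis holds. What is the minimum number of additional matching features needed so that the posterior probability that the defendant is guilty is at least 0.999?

Prior odds = 0.014/0.986 = 7/493.
Bayes factor of the evidence already in hand = 1.6.
Odds after that evidence = (7/493) × 1.6 = 56/2465.
Target odds = 0.999/0.001 = 999.
Need 5ⁿ ≥ 999 ÷ (56/2465) = 2462535/56.
5⁶ = 15625 falls short of 2462535/56 but 5⁷ = 78125 reaches it, so n = 7.

7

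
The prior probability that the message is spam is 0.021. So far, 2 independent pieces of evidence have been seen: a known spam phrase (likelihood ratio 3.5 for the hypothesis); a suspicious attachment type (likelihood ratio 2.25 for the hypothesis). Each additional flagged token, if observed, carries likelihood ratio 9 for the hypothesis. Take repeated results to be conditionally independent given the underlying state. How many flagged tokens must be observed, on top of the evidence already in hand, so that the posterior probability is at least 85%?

Prior odds = 0.021/0.979 = 21/979.
Combined Bayes factor of the evidence already in hand = 3.5 × 2.25 = 7.875.
Odds after that evidence = (21/979) × 7.875 = 1323/7832.
Target odds = 0.85/0.15 = 17/3.
Need 9ⁿ ≥ 17/3 ÷ (1323/7832) = 133144/3969.
9¹ = 9 falls short of 133144/3969 but 9² = 81 reaches it, so n = 2.

2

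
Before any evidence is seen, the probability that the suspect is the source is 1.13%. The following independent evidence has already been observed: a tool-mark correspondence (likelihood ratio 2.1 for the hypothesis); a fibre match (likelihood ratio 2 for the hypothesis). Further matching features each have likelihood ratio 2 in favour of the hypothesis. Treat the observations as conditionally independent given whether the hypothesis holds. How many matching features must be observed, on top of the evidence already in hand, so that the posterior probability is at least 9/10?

Prior odds = 0.0113/0.9887 = 113/9887.
Combined Bayes factor of the evidence already in hand = 2.1 × 2 = 4.2.
Odds after that evidence = (113/9887) × 4.2 = 2373/49435.
Target odds = 0.9/0.1 = 9.
Need 2ⁿ ≥ 9 ÷ (2373/49435) = 148305/791.
2⁷ = 128 falls short of 148305/791 but 2⁸ = 256 reaches it, so n = 8.

8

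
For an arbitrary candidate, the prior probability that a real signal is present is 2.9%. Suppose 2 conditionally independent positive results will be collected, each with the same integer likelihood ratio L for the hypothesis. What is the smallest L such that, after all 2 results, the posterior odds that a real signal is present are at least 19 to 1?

26

Prior odds = 0.029/0.971 = 29/971.
Target odds = 19.
Need L² ≥ 19 ÷ (29/971) = 18449/29.
25² = 625 < 18449/29 ≤ 676 = 26², so L = 26.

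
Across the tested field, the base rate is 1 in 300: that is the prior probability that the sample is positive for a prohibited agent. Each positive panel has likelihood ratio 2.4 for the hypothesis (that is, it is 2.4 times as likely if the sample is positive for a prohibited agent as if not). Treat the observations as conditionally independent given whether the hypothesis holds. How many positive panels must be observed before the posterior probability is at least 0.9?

10

Prior odds = (1/300)/(299/300) = 1/299.
Likelihood ratio per positive panel = 2.4.
Target posterior odds = 0.9/0.1 = 9.
Require 2.4ⁿ ≥ 9 ÷ (1/299) = 2691.
2.4⁹ ≈2641.81 falls short of 2691 but 2.4¹⁰ ≈6340.34 reaches it, so n = 10.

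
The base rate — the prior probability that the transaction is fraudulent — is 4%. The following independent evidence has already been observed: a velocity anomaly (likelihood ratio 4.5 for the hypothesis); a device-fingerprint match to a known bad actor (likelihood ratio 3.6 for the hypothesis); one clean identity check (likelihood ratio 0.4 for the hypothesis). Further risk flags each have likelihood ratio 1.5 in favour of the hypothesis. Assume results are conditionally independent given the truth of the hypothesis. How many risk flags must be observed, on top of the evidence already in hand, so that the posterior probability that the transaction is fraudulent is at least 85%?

Prior odds = 0.04/0.96 = 1/24.
Combined Bayes factor of the evidence already in hand = 4.5 × 3.6 × 0.4 = 6.48.
Odds after that evidence = (1/24) × 6.48 = 0.27.
Target odds = 0.85/0.15 = 17/3.
Need 1.5ⁿ ≥ 17/3 ÷ 0.27 = 1700/81.
1.5⁷ = 17.0859375 falls short of 1700/81 but 1.5⁸ = 25.62890625 reaches it, so n = 8.

8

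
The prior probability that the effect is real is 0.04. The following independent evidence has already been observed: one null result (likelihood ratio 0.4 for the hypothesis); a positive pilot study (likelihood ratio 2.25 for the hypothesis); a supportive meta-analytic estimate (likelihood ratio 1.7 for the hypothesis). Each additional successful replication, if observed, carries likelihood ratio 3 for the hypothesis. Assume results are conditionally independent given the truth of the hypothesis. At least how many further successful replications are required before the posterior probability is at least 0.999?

9

Prior odds = 0.04/0.96 = 1/24.
Combined Bayes factor of the evidence already in hand = 0.4 × 2.25 × 1.7 = 1.53.
Odds after that evidence = (1/24) × 1.53 = 0.06375.
Target odds = 0.999/0.001 = 999.
Need 3ⁿ ≥ 999 ÷ 0.06375 = 266400/17.
3⁸ = 6561 falls short of 266400/17 but 3⁹ = 19683 reaches it, so n = 9.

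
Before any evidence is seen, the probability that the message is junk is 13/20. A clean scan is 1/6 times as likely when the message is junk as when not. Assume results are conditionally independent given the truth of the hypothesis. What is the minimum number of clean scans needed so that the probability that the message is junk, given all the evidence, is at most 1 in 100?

3

Prior odds: 0.65 ÷ 0.35 = 13/7.
Likelihood ratio per clean scan = 1/6.
Target posterior odds = 0.01/0.99 = 1/99.
Require (1/6)ⁿ ≤ 1/99 ÷ (13/7) = 7/1287.
(1/6)² = 1/36 is still above 7/1287 but (1/6)³ = 1/216 is at or below it, so n = 3.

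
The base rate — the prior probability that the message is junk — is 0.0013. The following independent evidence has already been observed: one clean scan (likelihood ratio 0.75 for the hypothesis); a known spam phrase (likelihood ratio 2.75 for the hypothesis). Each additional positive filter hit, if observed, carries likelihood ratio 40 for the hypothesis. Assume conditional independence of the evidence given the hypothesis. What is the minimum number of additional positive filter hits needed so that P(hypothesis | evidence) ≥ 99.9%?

4

Prior odds = 0.0013/0.9987 = 13/9987.
Combined Bayes factor of the evidence already in hand = 0.75 × 2.75 = 2.0625.
Odds after that evidence = (13/9987) × 2.0625 = 143/53264.
Target odds = 0.999/0.001 = 999.
Need 40ⁿ ≥ 999 ÷ (143/53264) = 53210736/143.
40³ = 64000 falls short of 53210736/143 but 40⁴ = 2560000 reaches it, so n = 4.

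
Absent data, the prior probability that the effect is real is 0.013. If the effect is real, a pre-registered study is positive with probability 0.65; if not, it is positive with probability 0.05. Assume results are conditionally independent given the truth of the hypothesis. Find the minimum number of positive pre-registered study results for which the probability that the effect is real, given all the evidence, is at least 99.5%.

4

Prior odds: 0.013 ÷ 0.987 = 13/987.
Likelihood ratio of a positive = 0.65/0.05 = 13.
Target odds: 0.995 ÷ 0.005 = 199.
Require 13ⁿ ≥ 199 ÷ (13/987) = 196413/13.
13³ = 2197 falls short of 196413/13 but 13⁴ = 28561 reaches it, so n = 4.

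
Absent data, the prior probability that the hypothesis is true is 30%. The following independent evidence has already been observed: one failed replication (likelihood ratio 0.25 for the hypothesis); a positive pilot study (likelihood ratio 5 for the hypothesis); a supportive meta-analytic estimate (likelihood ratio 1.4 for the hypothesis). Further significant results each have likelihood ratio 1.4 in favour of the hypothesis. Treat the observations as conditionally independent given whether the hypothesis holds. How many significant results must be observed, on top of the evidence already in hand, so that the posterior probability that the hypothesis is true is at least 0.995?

17

Prior odds = 0.3/0.7 = 3/7.
Combined Bayes factor of the evidence already in hand = 0.25 × 5 × 1.4 = 1.75.
Odds after that evidence = (3/7) × 1.75 = 0.75.
Target odds = 0.995/0.005 = 199.
Need 1.4ⁿ ≥ 199 ÷ 0.75 = 796/3.
1.4¹⁶ ≈217.795 falls short of 796/3 but 1.4¹⁷ ≈304.913 reaches it, so n = 17.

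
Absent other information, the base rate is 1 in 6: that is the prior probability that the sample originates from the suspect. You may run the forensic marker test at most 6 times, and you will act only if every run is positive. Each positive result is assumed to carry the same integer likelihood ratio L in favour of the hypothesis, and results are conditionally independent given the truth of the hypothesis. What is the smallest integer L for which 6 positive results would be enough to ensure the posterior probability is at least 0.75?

2

Prior odds = (1/6)/(5/6) = 0.2.
Target odds = 0.75/0.25 = 3.
Need L⁶ ≥ 3 ÷ 0.2 = 15.
1⁶ = 1 < 15 ≤ 64 = 2⁶, so L = 2.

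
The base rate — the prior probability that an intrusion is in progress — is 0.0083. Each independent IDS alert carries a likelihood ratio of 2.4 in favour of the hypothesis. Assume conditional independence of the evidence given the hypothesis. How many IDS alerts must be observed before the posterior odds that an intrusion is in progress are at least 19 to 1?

Prior odds = 0.0083/0.9917 = 83/9917.
Likelihood ratio per IDS alert = 2.4.
Target odds = 19.
Require 2.4ⁿ ≥ 19 ÷ (83/9917) = 188423/83.
2.4⁸ = 429981696/390625 falls short of 188423/83 but 2.4⁹ ≈2641.81 reaches it, so n = 9.

9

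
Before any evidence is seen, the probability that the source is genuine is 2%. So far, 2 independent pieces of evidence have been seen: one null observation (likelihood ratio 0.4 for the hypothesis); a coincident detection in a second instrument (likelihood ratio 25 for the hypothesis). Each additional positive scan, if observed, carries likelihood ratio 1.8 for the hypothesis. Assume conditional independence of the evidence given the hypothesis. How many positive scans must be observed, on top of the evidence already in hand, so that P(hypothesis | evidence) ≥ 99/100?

11

Prior odds = 0.02/0.98 = 1/49.
Combined Bayes factor of the evidence already in hand = 0.4 × 25 = 10.
Odds after that evidence = (1/49) × 10 = 10/49.
Target odds = 0.99/0.01 = 99.
Need 1.8ⁿ ≥ 99 ÷ (10/49) = 485.1.
1.8¹⁰ ≈357.047 falls short of 485.1 but 1.8¹¹ ≈642.684 reaches it, so n = 11.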